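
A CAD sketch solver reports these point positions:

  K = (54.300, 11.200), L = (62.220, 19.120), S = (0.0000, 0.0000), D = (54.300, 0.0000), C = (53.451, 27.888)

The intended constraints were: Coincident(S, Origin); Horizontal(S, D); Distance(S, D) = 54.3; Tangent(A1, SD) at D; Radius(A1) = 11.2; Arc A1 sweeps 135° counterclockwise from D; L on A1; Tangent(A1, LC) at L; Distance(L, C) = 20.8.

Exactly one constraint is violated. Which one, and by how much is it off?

Distance(L, C) = 20.8 — off by 8.40.

S = (0.00, 0.00) ✓; S.y = 0.00, D.y = 0.00 ✓; |SD| = 54.30 ✓; ∠(KD, DS) = 90.00° ✓; |KD| = 11.20 ✓; bearing(K→L) − bearing(K→D) = 135.0° ✓; |KL| = 11.20 ✓; ∠(KL, LC) = 90.00° ✓; |LC| = 12.40 ✗.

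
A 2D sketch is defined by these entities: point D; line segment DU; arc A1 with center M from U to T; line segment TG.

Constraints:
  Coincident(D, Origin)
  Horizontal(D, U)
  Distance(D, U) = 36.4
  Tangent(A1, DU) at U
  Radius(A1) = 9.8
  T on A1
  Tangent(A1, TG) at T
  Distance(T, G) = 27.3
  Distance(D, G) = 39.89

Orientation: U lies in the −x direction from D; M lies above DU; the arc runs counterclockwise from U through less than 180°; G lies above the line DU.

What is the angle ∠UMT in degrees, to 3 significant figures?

76.8°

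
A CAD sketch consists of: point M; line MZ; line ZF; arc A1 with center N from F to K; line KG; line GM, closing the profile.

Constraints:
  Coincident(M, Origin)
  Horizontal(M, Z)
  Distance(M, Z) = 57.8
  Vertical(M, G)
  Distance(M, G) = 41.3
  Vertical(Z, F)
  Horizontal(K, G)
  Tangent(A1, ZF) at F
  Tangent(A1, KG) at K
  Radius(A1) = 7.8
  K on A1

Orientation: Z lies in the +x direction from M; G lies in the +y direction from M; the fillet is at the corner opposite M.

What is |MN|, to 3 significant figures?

60.2

M is at the origin; MZ is horizontal with |MZ| = 57.8 and Z on the +x side, so Z = (57.8, 0.00). M and G share the same x with |MG| = 41.3 and G on the +y side, so G = (0.00, 41.3). The virtual corner opposite M is at (57.8, 41.3). A1 meets ZF tangentially, so NF is at right angles to ZF and A1 meets KG tangentially, so NK is at right angles to KG, with radius 7.8, so the center N sits 7.8 in from both sides at N = (50.0, 33.5). Then |MN| = |N − M| = 60.2.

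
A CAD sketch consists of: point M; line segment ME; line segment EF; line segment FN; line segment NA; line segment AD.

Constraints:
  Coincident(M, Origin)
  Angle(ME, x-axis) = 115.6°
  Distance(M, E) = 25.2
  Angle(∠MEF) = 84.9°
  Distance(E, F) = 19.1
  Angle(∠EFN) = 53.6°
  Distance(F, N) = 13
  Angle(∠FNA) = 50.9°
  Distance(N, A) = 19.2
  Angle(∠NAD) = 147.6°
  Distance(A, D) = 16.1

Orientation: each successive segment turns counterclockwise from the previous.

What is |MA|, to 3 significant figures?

33.5

M is at the origin; ME runs at 115.6° with length 25.2, so E = (-10.9, 22.7). ∠MEF = 84.9° gives EF at -149° from the x-axis; with |EF| = 19.1, F = (-27.3, 13.0). ∠EFN = 53.6° gives FN at -22.9° from the x-axis; with |FN| = 13.0, N = (-15.3, 7.92). ∠FNA = 50.9° gives NA at 106° from the x-axis; with |NA| = 19.2, A = (-20.7, 26.4). Then |MA| = |A − M| = 33.5.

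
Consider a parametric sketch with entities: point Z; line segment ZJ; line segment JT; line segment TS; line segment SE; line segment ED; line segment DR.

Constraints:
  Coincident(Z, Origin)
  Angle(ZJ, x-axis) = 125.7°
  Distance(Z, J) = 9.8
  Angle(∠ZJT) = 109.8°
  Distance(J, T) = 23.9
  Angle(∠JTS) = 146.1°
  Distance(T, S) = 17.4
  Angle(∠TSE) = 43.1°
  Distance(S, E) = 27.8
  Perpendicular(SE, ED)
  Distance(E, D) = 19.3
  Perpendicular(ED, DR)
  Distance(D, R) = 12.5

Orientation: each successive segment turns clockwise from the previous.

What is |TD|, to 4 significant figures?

16.82

Z is at the origin; ZJ runs at 125.7° with length 9.8, so J = (-5.719, 7.958). ∠ZJT = 109.8° gives JT at 55.50° from the x-axis; with |JT| = 23.9, T = (7.818, 27.66). ∠JTS = 146.1° gives TS at 21.60° from the x-axis; with |TS| = 17.4, S = (24.00, 34.06). ∠TSE = 43.1° gives SE at -115.3° from the x-axis; with |SE| = 27.8, E = (12.12, 8.927). SE ⟂ ED, so ED runs at 154.7°; with |ED| = 19.3, D = (-5.333, 17.17). Then |TD| = |D − T| = 16.82.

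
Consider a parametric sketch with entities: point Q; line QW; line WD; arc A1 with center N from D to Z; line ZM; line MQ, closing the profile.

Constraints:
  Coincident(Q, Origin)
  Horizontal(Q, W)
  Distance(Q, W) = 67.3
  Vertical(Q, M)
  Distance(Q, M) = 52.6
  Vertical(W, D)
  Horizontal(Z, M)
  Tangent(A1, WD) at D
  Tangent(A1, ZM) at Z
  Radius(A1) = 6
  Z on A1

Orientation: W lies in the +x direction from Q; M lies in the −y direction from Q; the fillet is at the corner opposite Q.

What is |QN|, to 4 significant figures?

77.00

Q is at the origin; Q and W share the same y with |QW| = 67.3 and W on the +x side, so W = (67.30, 0.000). Q and M share the same x with |QM| = 52.6 and M on the −y side, so M = (0.000, -52.60). The virtual corner opposite Q is at (67.30, -52.60). Tangency of A1 to WD means the radius ND is perpendicular to WD and the tangent condition forces NZ to be normal to ZM, with radius 6.0, so the center N sits 6.0 in from both sides at N = (61.30, -46.60). Then |QN| = |N − Q| = 77.00.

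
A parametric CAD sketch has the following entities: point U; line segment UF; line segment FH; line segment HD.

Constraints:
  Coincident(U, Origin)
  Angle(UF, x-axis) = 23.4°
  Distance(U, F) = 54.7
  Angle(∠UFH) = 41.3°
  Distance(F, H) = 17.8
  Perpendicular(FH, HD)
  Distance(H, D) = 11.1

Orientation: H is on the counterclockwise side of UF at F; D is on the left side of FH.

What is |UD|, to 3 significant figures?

34.2

U is at the origin; UF runs at 23.4° with length 54.7, so F = 54.7·(cos 23.4°, sin 23.4°) = (50.2, 21.7). ∠UFH = 41.3°, so FH runs at 23.4° + (180° − 41.3°) = 162° from the x-axis; with |FH| = 17.8, H = F + 17.8·(cos 162°, sin 162°) = (33.3, 27.2). FH is perpendicular to HD; with |HD| = 11.1 on the left of FH, D = H + 11.1·(-0.307, -0.952) = (29.9, 16.6). Then |UD| = |D − U| = 34.2.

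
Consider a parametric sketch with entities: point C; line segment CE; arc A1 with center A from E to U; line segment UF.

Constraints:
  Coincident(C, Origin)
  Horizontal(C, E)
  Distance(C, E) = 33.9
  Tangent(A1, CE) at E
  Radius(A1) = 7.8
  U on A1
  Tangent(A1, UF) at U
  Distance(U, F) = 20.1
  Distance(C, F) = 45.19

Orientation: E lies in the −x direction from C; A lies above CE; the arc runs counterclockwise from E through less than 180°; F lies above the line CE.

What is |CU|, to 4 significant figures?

28.78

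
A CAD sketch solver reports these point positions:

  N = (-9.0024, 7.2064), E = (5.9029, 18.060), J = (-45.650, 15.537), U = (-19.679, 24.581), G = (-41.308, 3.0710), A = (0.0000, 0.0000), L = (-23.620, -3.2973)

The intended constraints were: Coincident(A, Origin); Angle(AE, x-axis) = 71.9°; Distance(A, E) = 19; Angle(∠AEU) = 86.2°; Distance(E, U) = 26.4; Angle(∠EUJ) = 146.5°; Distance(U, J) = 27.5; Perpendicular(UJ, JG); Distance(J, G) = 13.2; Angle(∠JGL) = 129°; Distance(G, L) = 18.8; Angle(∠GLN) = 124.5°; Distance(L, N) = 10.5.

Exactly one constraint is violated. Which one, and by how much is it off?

Distance(L, N) = 10.5 — off by 7.50.

A = (0.00, 0.00) ✓; AE at 71.90° ✓; |AE| = 19.00 ✓; ∠AEU = 86.20° ✓; |EU| = 26.40 ✓; ∠EUJ = 146.5° ✓; |UJ| = 27.50 ✓; ∠(UJ, JG) = 90.00° ✓; |JG| = 13.20 ✓; ∠JGL = 129.0° ✓; |GL| = 18.80 ✓; ∠GLN = 124.5° ✓; |LN| = 18.00 ✗.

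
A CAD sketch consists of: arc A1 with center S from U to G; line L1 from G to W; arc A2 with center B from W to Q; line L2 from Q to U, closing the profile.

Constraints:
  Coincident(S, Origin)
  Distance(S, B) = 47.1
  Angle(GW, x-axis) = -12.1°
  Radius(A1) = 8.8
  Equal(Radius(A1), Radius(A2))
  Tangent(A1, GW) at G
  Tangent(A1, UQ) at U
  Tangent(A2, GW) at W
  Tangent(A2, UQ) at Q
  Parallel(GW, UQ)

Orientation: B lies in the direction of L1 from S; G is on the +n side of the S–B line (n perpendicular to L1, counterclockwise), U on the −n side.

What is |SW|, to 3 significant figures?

47.9

The slot axis is L1's direction at -12.1°, so u = (cos -12.1°, sin -12.1°) = (0.978, -0.210) and n = (−sin -12.1°, cos -12.1°) = (0.210, 0.978). S is at the origin and B lies 47.1 along u from S, so B = 47.1·u = (46.1, -9.87). Tangency of A1 to both parallel lines with radius 8.8 puts G and U at S ± 8.8·n: G = (1.84, 8.60), U = (-1.84, -8.60). Equal radii place W and Q the same way about B: W = B + 8.8·n = (47.9, -1.27), Q = B − 8.8·n = (44.2, -18.5). Then |SW| = |W − S| = 47.9.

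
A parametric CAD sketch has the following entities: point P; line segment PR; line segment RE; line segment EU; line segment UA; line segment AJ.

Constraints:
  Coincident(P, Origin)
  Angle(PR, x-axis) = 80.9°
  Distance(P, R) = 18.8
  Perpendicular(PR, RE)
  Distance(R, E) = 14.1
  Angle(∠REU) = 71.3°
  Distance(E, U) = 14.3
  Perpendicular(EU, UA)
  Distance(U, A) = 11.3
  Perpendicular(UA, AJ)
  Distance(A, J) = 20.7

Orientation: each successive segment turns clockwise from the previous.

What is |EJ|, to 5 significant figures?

12.987

P is at the origin; PR runs at 80.9° with length 18.8, so R = (2.9734, 18.563). PR ⟂ RE, so RE runs at -9.1000°; with |RE| = 14.1, E = (16.896, 16.333). ∠REU = 71.3° gives EU at -117.80° from the x-axis; with |EU| = 14.3, U = (10.227, 3.6838). EU ⟂ UA, so UA runs at 152.20°; with |UA| = 11.3, A = (0.23081, 8.9540). UA is perpendicular to AJ, so AJ runs at 62.200°; with |AJ| = 20.7, J = (9.8850, 27.265). Then |EJ| = |J − E| = 12.987.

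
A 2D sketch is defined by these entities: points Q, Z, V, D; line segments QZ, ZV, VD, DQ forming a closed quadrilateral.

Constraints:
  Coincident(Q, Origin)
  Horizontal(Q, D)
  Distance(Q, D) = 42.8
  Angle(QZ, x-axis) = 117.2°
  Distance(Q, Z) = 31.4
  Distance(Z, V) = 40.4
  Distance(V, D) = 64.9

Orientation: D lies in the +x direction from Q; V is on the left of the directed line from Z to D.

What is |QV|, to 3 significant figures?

59.1

Checks: |ZV| = 40.40 ✓; |VD| = 64.90 ✓.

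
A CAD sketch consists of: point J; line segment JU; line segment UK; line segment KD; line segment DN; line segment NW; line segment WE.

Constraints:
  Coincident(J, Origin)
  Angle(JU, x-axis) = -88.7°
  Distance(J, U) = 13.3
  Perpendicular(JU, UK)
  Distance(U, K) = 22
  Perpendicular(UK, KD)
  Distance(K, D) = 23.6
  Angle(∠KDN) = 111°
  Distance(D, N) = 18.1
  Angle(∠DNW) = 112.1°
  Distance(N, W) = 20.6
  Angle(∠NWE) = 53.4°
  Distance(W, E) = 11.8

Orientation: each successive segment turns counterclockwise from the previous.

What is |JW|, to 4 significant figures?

9.141

∠KDN = 111.0° gives DN at 160.3° from the x-axis; with |DN| = 18.1, N = (4.720, 16.90). ∠DNW = 112.1° gives NW at -131.8° from the x-axis; with |NW| = 20.6, W = (-9.011, 1.541). Then |JW| = |W − J| = 9.141.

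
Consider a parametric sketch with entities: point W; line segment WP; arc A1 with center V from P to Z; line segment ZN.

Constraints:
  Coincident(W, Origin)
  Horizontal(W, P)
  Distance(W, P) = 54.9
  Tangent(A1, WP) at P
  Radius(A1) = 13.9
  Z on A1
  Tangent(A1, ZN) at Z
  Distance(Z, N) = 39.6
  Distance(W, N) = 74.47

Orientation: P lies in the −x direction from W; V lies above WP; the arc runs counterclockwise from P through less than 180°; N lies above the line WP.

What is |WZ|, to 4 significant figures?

44.60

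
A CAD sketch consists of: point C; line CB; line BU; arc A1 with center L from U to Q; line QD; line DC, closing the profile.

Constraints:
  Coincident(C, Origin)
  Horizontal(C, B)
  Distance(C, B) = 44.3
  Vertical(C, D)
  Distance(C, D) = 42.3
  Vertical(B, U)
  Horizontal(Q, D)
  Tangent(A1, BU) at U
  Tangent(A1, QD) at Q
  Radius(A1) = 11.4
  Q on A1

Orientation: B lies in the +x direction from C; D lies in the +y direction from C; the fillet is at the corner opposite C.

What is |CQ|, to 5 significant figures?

53.588

C is at the origin; C and B share the same y with |CB| = 44.3 and B on the +x side, so B = (44.300, 0.0000). C and D share the same x with |CD| = 42.3 and D on the +y side, so D = (0.0000, 42.300). The virtual corner opposite C is at (44.300, 42.300). A1 meets BU tangentially, so LU is at right angles to BU and the tangent condition forces LQ to be normal to QD, with radius 11.4, so the center L sits 11.4 in from both sides at L = (32.900, 30.900). That places the tangent points at U = (44.300, 30.900) on BU and Q = (32.900, 42.300) on QD. Then |CQ| = |Q − C| = 53.588.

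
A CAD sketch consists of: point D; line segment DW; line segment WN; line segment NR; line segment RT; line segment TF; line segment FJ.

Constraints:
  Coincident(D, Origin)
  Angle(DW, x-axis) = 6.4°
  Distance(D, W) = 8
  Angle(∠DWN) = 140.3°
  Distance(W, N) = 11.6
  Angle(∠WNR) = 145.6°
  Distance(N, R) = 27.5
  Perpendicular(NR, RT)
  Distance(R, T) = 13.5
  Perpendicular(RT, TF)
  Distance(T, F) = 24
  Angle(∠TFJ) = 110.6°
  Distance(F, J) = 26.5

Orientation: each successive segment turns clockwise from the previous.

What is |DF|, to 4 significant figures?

15.28

D is at the origin; DW runs at 6.4° with length 8.0, so W = (7.950, 0.8918). ∠DWN = 140.3° gives WN at -33.30° from the x-axis; with |WN| = 11.6, N = (17.65, -5.477). ∠WNR = 145.6° gives NR at -67.70° from the x-axis; with |NR| = 27.5, R = (28.08, -30.92). The perpendicularity gives RT at right angles to NR, so RT runs at -157.7°; with |RT| = 13.5, T = (15.59, -36.04). RT is perpendicular to TF, so TF runs at 112.3°; with |TF| = 24.0, F = (6.483, -13.84). Then |DF| = |F − D| = 15.28.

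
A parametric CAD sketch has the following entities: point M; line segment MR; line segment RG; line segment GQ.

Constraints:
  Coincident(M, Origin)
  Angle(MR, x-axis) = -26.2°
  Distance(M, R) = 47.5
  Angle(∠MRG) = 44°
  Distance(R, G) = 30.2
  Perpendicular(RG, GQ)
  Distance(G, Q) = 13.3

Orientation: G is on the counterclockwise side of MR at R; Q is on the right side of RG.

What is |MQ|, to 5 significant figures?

46.466

M is at the origin; MR runs at -26.2° with length 47.5, so R = 47.5·(cos -26.2°, sin -26.2°) = (42.620, -20.972). ∠MRG = 44.0°, so RG runs at -26.2° + (180° − 44.0°) = 109.80° from the x-axis; with |RG| = 30.2, G = R + 30.2·(cos 109.80°, sin 109.80°) = (32.390, 7.4431). RG ⟂ GQ; with |GQ| = 13.3 on the right of RG, Q = G + 13.3·(0.94088, 0.33874) = (44.904, 11.948). Then |MQ| = |Q − M| = 46.466.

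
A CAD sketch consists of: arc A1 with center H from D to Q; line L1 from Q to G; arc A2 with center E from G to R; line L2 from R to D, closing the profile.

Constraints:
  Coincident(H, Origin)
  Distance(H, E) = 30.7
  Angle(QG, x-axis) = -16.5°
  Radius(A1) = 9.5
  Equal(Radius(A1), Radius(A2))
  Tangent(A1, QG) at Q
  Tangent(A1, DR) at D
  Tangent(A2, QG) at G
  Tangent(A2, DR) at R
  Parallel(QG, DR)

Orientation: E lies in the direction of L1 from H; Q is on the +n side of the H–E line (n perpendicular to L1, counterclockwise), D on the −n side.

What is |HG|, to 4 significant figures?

32.14

The slot axis is L1's direction at -16.5°, so u = (cos -16.5°, sin -16.5°) = (0.9588, -0.2840) and n = (−sin -16.5°, cos -16.5°) = (0.2840, 0.9588). H is at the origin and E lies 30.7 along u from H, so E = 30.7·u = (29.44, -8.719). Tangency of A1 to both parallel lines with radius 9.5 puts Q and D at H ± 9.5·n: Q = (2.698, 9.109), D = (-2.698, -9.109). Equal radii place G and R the same way about E: G = E + 9.5·n = (32.13, 0.3895), R = E − 9.5·n = (26.74, -17.83). Then |HG| = |G − H| = 32.14.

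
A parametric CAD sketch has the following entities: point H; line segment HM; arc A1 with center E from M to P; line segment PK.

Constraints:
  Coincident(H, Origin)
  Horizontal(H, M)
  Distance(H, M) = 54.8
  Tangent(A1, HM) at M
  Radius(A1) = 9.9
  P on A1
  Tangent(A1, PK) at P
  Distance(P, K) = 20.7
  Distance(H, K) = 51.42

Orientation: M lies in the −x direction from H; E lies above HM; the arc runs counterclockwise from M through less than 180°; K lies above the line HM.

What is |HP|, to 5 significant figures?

45.803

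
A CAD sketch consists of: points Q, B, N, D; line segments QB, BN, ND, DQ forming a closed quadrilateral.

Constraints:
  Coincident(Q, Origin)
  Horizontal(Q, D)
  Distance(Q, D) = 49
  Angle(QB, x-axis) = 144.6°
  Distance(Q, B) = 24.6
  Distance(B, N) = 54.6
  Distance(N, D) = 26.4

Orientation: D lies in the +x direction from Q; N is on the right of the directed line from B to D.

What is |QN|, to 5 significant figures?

30.119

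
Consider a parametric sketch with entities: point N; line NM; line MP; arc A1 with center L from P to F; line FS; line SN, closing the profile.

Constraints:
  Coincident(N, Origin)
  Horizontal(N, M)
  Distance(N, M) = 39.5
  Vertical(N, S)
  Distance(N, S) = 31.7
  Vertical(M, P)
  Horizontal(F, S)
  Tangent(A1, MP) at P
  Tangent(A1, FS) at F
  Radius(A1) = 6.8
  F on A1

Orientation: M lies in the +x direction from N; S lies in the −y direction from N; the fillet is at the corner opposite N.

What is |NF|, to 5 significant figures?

45.543

N is at the origin; NM is horizontal with |NM| = 39.5 and M on the +x side, so M = (39.500, 0.0000). N and S share the same x with |NS| = 31.7 and S on the −y side, so S = (0.0000, -31.700). The virtual corner opposite N is at (39.500, -31.700). The tangent condition forces LP to be normal to MP and tangency of A1 to FS means the radius LF is perpendicular to FS, with radius 6.8, so the center L sits 6.8 in from both sides at L = (32.700, -24.900). That places the tangent points at P = (39.500, -24.900) on MP and F = (32.700, -31.700) on FS. Then |NF| = |F − N| = 45.543.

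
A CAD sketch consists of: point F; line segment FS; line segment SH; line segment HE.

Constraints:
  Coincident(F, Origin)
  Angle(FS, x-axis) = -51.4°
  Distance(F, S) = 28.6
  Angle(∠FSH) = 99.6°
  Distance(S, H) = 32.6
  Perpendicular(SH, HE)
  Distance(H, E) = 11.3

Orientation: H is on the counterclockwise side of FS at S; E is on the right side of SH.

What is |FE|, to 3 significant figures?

54.4

F is at the origin; FS runs at -51.4° with length 28.6, so S = 28.6·(cos -51.4°, sin -51.4°) = (17.8, -22.4). ∠FSH = 99.6°, so SH runs at -51.4° + (180° − 99.6°) = 29.0° from the x-axis; with |SH| = 32.6, H = S + 32.6·(cos 29.0°, sin 29.0°) = (46.4, -6.55). SH ⟂ HE; with |HE| = 11.3 on the right of SH, E = H + 11.3·(0.485, -0.875) = (51.8, -16.4). Then |FE| = |E − F| = 54.4.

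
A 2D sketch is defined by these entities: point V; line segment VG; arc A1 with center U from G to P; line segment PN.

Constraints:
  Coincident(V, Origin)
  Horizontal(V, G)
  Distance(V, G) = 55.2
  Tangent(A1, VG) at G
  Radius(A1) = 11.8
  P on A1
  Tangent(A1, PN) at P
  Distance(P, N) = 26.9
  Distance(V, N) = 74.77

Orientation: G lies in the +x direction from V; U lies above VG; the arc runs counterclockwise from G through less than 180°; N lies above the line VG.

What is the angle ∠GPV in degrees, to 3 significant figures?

37.7°

V is at the origin; V and G share the same y with |VG| = 55.2 and G on the +x side, so G = (55.2, 0.00). Since A1 is tangent to VG there, UG ⟂ VG, so U = G + (0, 11.8) = (55.2, 11.8). Since UP ⟂ PN (tangency), |UN| = √(11.8² + 26.9²) = 29.4 regardless of where P sits on A1. So N lies on both circle(V, 74.77) and circle(U, 29.4); the above-VG intersection is N = (63.1, 40.1). P is the foot of the tangent from N: P = (66.9, 13.5).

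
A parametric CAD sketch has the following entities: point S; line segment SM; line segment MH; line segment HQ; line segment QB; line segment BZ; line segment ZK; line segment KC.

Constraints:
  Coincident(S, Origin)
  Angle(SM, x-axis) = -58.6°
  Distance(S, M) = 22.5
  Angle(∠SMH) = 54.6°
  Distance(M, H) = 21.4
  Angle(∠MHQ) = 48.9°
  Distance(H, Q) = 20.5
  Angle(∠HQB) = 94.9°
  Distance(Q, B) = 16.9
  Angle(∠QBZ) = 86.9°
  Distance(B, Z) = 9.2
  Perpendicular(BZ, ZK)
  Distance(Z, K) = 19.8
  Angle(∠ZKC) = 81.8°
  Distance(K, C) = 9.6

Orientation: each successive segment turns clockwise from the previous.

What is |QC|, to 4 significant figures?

1.974

S is at the origin; SM runs at -58.6° with length 22.5, so M = (11.72, -19.20). ∠SMH = 54.6° gives MH at 176.0° from the x-axis; with |MH| = 21.4, H = (-9.625, -17.71). ∠MHQ = 48.9° gives HQ at 44.90° from the x-axis; with |HQ| = 20.5, Q = (4.896, -3.242). ∠HQB = 94.9° gives QB at -40.20° from the x-axis; with |QB| = 16.9, B = (17.80, -14.15). ∠QBZ = 86.9° gives BZ at -133.3° from the x-axis; with |BZ| = 9.2, Z = (11.49, -20.85). The perpendicularity gives ZK at right angles to BZ, so ZK runs at 136.7°; with |ZK| = 19.8, K = (-2.915, -7.266). ∠ZKC = 81.8° gives KC at 38.50° from the x-axis; with |KC| = 9.6, C = (4.598, -1.290). Then |QC| = |C − Q| = 1.974.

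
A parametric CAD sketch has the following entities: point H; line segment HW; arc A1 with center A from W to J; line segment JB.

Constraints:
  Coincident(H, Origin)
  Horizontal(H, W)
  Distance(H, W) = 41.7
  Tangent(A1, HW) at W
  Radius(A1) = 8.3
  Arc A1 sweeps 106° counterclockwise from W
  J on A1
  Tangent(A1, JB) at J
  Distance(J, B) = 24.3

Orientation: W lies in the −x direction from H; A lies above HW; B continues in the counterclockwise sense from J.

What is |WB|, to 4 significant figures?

33.97

H is at the origin; H and W share the same y with |HW| = 41.7 and W on the −x side, so W = (-41.70, 0.000). Since A1 is tangent to HW there, AW ⟂ HW, so A = W + (0, 8.3) = (-41.70, 8.300). On A1, W sits at bearing -90° from A; a 106° counterclockwise sweep puts J at bearing 16°, so J = A + 8.3·(cos 16°, sin 16°) = (-33.72, 10.59). Since A1 is tangent to JB there, AJ ⟂ JB, so JB runs along (−sin 16°, cos 16°); with |JB| = 24.3, B = (-40.42, 33.95). Then |WB| = |B − W| = 33.97.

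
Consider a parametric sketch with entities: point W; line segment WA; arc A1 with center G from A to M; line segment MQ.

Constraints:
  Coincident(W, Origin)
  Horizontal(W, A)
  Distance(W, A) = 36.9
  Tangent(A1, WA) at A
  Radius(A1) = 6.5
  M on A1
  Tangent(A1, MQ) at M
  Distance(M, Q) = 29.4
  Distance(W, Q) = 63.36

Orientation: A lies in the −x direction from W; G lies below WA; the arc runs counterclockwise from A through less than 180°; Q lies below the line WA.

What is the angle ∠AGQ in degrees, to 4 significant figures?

140.9°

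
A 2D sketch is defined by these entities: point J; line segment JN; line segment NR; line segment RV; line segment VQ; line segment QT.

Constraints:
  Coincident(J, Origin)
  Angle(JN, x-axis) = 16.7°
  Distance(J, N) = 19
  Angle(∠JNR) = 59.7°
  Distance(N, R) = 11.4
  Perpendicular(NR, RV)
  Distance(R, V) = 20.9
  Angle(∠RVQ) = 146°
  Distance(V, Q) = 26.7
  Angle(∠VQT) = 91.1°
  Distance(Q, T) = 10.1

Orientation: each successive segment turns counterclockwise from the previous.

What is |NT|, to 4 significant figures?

39.42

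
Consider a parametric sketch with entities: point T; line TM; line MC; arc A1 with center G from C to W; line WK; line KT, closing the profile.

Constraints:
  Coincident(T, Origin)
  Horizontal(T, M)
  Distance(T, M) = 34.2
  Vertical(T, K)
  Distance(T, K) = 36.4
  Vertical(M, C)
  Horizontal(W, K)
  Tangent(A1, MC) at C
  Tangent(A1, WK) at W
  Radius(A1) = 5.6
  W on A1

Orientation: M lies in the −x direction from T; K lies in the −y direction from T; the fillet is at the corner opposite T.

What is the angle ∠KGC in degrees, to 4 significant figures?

168.9°

T is at the origin; T and M share the same y with |TM| = 34.2 and M on the −x side, so M = (-34.20, 0.000). T and K share the same x with |TK| = 36.4 and K on the −y side, so K = (0.000, -36.40). The virtual corner opposite T is at (-34.20, -36.40). The tangent condition forces GC to be normal to MC and the tangent condition forces GW to be normal to WK, with radius 5.6, so the center G sits 5.6 in from both sides at G = (-28.60, -30.80). That places the tangent points at C = (-34.20, -30.80) on MC and W = (-28.60, -36.40) on WK. Then cos ∠KGC = GK·GC / (|GK||GC|), giving 168.9°.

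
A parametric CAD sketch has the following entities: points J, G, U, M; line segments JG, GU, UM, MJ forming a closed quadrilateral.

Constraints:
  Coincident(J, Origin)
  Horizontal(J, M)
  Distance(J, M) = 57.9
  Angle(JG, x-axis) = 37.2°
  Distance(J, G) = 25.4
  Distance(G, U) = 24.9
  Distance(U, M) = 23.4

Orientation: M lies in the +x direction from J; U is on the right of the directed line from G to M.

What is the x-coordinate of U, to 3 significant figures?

35.0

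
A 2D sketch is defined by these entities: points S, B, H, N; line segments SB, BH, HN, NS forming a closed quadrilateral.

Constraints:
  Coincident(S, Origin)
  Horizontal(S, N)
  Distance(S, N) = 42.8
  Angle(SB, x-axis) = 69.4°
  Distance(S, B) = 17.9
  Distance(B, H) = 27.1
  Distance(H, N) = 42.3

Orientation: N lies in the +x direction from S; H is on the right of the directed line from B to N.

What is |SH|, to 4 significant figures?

10.09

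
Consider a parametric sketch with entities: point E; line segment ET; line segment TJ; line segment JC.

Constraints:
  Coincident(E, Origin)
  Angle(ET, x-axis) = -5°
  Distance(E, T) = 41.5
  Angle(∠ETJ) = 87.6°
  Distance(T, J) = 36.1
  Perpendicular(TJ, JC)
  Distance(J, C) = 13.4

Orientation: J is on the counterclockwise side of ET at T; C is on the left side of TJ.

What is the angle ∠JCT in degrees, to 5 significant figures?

69.636°

E is at the origin; ET runs at -5.0° with length 41.5, so T = 41.5·(cos -5.0°, sin -5.0°) = (41.342, -3.6170). ∠ETJ = 87.6°, so TJ runs at -5.0° + (180° − 87.6°) = 87.400° from the x-axis; with |TJ| = 36.1, J = T + 36.1·(cos 87.400°, sin 87.400°) = (42.980, 32.446). TJ ⟂ JC; with |JC| = 13.4 on the left of TJ, C = J + 13.4·(-0.99897, 0.045363) = (29.593, 33.054). Then cos ∠JCT = CJ·CT / (|CJ||CT|), giving 69.636°.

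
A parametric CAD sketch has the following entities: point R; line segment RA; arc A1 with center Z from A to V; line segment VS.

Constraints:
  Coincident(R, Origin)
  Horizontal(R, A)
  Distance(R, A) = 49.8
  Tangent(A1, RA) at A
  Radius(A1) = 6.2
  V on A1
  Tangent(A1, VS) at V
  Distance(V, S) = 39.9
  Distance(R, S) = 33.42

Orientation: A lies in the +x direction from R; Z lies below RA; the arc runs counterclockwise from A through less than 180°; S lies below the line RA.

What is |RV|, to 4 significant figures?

45.58

R is at the origin; R and A share the same y with |RA| = 49.8 and A on the +x side, so A = (49.80, 0.000). Tangency of A1 to RA means the radius ZA is perpendicular to RA, so Z = A + (0, -6.2) = (49.80, -6.200). Since ZV ⟂ VS (tangency), |ZS| = √(6.2² + 39.9²) = 40.38 regardless of where V sits on A1. So S lies on both circle(R, 33.42) and circle(Z, 40.38); the below-RA intersection is S = (16.51, -29.06). V is the foot of the tangent from S: V = (45.55, -1.688).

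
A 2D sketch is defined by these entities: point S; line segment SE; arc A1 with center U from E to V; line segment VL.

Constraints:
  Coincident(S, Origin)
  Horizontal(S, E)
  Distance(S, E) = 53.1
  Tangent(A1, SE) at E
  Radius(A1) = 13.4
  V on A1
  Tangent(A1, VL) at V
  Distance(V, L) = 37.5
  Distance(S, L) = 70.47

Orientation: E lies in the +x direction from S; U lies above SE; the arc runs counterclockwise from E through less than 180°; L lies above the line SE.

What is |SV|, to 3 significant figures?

67.8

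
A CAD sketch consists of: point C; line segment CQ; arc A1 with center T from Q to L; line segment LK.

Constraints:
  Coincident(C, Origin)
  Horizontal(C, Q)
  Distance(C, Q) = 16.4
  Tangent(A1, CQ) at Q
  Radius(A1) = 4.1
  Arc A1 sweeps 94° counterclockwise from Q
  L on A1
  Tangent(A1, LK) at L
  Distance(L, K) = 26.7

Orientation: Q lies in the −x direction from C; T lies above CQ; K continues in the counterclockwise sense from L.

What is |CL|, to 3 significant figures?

13.1

The tangent condition forces TQ to be normal to CQ, so T = Q + (0, 4.1) = (-16.4, 4.10). On A1, Q sits at bearing -90° from T; a 94° counterclockwise sweep puts L at bearing 4°, so L = T + 4.1·(cos 4°, sin 4°) = (-12.3, 4.39). Then |CL| = |L − C| = 13.1.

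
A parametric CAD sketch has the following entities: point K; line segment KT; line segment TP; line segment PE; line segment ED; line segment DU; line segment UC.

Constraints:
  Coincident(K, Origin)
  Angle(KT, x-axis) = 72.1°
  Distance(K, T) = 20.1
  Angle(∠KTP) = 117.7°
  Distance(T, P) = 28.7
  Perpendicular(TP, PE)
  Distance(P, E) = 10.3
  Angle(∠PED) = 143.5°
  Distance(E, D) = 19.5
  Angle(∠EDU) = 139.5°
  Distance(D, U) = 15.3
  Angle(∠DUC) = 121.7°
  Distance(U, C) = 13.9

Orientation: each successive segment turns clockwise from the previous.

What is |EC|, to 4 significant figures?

37.44

K is at the origin; KT runs at 72.1° with length 20.1, so T = (6.178, 19.13). ∠KTP = 117.7° gives TP at 9.800° from the x-axis; with |TP| = 28.7, P = (34.46, 24.01). TP is perpendicular to PE, so PE runs at -80.20°; with |PE| = 10.3, E = (36.21, 13.86). ∠PED = 143.5° gives ED at -116.7° from the x-axis; with |ED| = 19.5, D = (27.45, -3.558). ∠EDU = 139.5° gives DU at -157.2° from the x-axis; with |DU| = 15.3, U = (13.35, -9.487). ∠DUC = 121.7° gives UC at 144.5° from the x-axis; with |UC| = 13.9, C = (2.030, -1.416). Then |EC| = |C − E| = 37.44.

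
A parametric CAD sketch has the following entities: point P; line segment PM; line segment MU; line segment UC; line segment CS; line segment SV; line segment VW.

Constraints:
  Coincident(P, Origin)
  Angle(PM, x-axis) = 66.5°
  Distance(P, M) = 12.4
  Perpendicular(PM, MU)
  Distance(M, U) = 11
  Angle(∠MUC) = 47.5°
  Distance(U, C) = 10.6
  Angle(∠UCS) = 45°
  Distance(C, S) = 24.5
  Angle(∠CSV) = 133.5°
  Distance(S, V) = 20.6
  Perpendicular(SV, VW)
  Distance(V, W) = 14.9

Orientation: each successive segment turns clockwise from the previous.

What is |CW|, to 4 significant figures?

37.57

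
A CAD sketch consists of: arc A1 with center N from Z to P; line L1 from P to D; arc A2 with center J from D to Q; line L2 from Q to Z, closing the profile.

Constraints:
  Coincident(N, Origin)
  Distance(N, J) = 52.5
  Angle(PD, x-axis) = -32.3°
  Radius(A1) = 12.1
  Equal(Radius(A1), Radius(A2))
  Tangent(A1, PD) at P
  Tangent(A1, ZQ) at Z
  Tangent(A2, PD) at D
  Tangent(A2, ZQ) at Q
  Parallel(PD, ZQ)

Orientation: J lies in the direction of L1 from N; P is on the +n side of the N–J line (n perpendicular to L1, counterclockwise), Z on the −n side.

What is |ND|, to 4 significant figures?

53.88

The slot axis is L1's direction at -32.3°, so u = (cos -32.3°, sin -32.3°) = (0.8453, -0.5344) and n = (−sin -32.3°, cos -32.3°) = (0.5344, 0.8453). N is at the origin and J lies 52.5 along u from N, so J = 52.5·u = (44.38, -28.05). Tangency of A1 to both parallel lines with radius 12.1 puts P and Z at N ± 12.1·n: P = (6.466, 10.23), Z = (-6.466, -10.23). Equal radii place D and Q the same way about J: D = J + 12.1·n = (50.84, -17.83), Q = J − 12.1·n = (37.91, -38.28). Then |ND| = |D − N| = 53.88.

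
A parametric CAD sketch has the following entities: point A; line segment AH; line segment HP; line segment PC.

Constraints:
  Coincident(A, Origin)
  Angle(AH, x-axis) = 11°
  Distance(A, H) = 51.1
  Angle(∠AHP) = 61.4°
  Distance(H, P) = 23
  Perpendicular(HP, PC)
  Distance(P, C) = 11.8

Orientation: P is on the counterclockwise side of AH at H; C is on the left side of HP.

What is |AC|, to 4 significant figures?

33.10

A is at the origin; AH runs at 11.0° with length 51.1, so H = 51.1·(cos 11.0°, sin 11.0°) = (50.16, 9.750). ∠AHP = 61.4°, so HP runs at 11.0° + (180° − 61.4°) = 129.6° from the x-axis; with |HP| = 23.0, P = H + 23.0·(cos 129.6°, sin 129.6°) = (35.50, 27.47). The perpendicularity gives PC at right angles to HP; with |PC| = 11.8 on the left of HP, C = P + 11.8·(-0.7705, -0.6374) = (26.41, 19.95). Then |AC| = |C − A| = 33.10.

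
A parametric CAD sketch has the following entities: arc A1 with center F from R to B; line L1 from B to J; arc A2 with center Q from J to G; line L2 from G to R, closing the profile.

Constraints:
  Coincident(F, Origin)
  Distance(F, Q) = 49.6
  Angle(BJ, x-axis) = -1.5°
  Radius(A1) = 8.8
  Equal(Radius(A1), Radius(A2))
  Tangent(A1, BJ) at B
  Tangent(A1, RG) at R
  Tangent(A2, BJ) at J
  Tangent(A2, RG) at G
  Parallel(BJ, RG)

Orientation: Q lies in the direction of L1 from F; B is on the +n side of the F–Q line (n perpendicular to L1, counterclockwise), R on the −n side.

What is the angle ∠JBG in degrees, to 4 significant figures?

19.54°

The slot axis is L1's direction at -1.5°, so u = (cos -1.5°, sin -1.5°) = (0.9997, -0.02618) and n = (−sin -1.5°, cos -1.5°) = (0.02618, 0.9997). F is at the origin and Q lies 49.6 along u from F, so Q = 49.6·u = (49.58, -1.298). Tangency of A1 to both parallel lines with radius 8.8 puts B and R at F ± 8.8·n: B = (0.2304, 8.797), R = (-0.2304, -8.797). Equal radii place J and G the same way about Q: J = Q + 8.8·n = (49.81, 7.499), G = Q − 8.8·n = (49.35, -10.10). Then cos ∠JBG = BJ·BG / (|BJ||BG|), giving 19.54°.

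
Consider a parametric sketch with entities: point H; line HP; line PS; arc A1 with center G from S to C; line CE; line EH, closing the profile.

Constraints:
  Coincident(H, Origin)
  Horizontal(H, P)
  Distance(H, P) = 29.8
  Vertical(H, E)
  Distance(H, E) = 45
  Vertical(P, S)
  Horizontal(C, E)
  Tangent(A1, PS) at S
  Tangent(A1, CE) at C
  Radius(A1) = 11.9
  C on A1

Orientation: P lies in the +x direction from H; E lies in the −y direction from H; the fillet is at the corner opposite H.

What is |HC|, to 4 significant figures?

48.43

H is at the origin; HP is horizontal with |HP| = 29.8 and P on the +x side, so P = (29.80, 0.000). HE is vertical with |HE| = 45.0 and E on the −y side, so E = (0.000, -45.00). The virtual corner opposite H is at (29.80, -45.00). A1 meets PS tangentially, so GS is at right angles to PS and A1 meets CE tangentially, so GC is at right angles to CE, with radius 11.9, so the center G sits 11.9 in from both sides at G = (17.90, -33.10). That places the tangent points at S = (29.80, -33.10) on PS and C = (17.90, -45.00) on CE. Then |HC| = |C − H| = 48.43.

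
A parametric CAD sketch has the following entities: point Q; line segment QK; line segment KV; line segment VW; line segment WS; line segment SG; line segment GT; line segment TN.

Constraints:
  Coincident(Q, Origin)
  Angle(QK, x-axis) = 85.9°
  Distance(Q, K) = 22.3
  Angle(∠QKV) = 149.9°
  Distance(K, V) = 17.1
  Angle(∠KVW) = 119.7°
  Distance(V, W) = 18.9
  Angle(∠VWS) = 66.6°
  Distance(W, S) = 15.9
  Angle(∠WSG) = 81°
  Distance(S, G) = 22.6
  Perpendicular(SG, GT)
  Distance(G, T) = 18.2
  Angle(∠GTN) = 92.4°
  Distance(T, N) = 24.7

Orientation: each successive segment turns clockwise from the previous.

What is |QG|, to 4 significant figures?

34.72

∠VWS = 66.6° gives WS at -117.9° from the x-axis; with |WS| = 15.9, S = (22.61, 20.85). ∠WSG = 81.0° gives SG at 143.1° from the x-axis; with |SG| = 22.6, G = (4.535, 34.42). Then |QG| = |G − Q| = 34.72.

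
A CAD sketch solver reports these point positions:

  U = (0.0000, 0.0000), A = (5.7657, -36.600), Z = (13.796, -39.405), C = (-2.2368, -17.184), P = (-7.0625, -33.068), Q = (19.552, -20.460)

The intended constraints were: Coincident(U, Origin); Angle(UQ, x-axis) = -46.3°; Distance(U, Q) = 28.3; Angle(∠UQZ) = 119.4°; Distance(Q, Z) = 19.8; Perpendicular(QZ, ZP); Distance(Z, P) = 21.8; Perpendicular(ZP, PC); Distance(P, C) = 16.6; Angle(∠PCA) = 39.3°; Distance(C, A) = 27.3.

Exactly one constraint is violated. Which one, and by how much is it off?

Distance(C, A) = 27.3 — off by 6.30.

U = (0.00, 0.00) ✓; UQ at -46.30° ✓; |UQ| = 28.30 ✓; ∠UQZ = 119.4° ✓; |QZ| = 19.80 ✓; ∠(QZ, ZP) = 90.00° ✓; |ZP| = 21.80 ✓; ∠(ZP, PC) = 90.00° ✓; |PC| = 16.60 ✓; ∠PCA = 39.30° ✓; |CA| = 21.00 ✗.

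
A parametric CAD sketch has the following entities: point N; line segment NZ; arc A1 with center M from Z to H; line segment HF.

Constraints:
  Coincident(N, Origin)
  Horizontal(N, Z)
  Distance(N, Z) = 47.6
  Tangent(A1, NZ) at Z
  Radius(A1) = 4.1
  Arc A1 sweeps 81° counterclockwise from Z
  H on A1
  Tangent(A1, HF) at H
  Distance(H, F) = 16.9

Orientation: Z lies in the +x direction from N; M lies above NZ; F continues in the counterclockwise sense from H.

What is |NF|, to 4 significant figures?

57.91

N is at the origin; N and Z share the same y with |NZ| = 47.6 and Z on the +x side, so Z = (47.60, 0.000). Since A1 is tangent to NZ there, MZ ⟂ NZ, so M = Z + (0, 4.1) = (47.60, 4.100). On A1, Z sits at bearing -90° from M; an 81° counterclockwise sweep puts H at bearing -9°, so H = M + 4.1·(cos -9°, sin -9°) = (51.65, 3.459). Tangency of A1 to HF means the radius MH is perpendicular to HF, so HF runs along (−sin -9°, cos -9°); with |HF| = 16.9, F = (54.29, 20.15). Then |NF| = |F − N| = 57.91.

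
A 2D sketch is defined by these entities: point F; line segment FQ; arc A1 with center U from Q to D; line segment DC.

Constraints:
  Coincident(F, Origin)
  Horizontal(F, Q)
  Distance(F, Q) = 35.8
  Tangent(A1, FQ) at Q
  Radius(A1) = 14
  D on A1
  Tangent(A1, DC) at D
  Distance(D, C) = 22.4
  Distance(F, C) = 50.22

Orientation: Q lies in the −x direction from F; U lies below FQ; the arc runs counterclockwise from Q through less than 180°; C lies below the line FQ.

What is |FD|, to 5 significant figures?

51.675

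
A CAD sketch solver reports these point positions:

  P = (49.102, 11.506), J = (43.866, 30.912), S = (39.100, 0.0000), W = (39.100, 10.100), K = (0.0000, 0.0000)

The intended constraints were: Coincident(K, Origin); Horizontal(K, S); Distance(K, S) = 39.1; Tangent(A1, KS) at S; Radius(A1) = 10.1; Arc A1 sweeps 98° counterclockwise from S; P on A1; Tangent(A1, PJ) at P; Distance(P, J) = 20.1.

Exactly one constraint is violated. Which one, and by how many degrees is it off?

Tangent(A1, PJ) at P — off by 7.10°.

K = (0.00, 0.00) ✓; K.y = 0.00, S.y = 0.00 ✓; |KS| = 39.10 ✓; ∠(WS, SK) = 90.00° ✓; |WS| = 10.10 ✓; bearing(W→P) − bearing(W→S) = 98.00° ✓; |WP| = 10.10 ✓; ∠(WP, PJ) = 82.90° ✗; |PJ| = 20.10 ✓.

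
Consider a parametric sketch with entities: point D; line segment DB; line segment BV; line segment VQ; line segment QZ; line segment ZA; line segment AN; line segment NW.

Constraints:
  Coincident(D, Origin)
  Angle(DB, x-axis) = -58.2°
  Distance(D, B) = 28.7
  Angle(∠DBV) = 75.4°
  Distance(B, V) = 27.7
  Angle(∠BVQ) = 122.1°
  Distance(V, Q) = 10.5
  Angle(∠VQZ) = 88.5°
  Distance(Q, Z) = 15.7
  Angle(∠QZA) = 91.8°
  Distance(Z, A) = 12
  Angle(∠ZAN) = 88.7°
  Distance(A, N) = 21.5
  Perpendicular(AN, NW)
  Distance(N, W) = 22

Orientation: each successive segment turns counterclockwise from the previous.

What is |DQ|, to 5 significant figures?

32.168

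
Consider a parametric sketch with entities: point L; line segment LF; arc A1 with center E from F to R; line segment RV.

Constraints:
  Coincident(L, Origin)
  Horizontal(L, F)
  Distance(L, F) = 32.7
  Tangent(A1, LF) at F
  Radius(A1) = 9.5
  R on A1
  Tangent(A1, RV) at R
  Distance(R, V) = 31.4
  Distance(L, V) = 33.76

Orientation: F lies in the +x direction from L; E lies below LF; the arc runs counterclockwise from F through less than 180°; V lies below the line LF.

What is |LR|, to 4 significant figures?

24.86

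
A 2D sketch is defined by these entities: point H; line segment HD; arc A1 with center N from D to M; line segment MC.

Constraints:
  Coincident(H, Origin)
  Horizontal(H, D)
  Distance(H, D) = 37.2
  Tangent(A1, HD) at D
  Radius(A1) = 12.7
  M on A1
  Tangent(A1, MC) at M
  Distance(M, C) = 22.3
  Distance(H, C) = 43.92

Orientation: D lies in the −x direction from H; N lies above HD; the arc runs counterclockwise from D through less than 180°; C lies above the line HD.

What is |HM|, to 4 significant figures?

27.92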